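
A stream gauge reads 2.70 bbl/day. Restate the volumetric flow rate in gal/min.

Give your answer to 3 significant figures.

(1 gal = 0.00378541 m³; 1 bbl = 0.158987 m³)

2.70 bbl/day × 0.158987 m³/bbl ÷ 86400 s/day = 4.96834×10⁻⁶ m³/s
4.96834×10⁻⁶ m³/s ÷ 0.00378541 m³/gal × 60 s/min = 0.0787498 gal/min

0.0787 gal/min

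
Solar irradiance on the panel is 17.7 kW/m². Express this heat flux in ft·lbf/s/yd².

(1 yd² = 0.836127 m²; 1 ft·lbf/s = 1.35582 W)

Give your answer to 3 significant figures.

1.09×10⁴ ft·lbf/s/yd²

17.7 kW/m² × 1000 W/kW = 17700 W/m²
17700 W/m² ÷ 1.35582 W/ft·lbf/s × 0.836127 m²/yd² = 10915.5 ft·lbf/s/yd²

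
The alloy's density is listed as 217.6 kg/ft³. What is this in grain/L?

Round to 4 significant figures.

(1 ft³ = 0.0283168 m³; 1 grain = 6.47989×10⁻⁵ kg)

1.186×10⁵ grain/L

217.6 kg/ft³ ÷ 0.0283168 m³/ft³ = 7684.48 kg/m³
7684.48 kg/m³ ÷ 6.47989×10⁻⁵ kg/grain × 0.001 m³/L = 118590 grain/L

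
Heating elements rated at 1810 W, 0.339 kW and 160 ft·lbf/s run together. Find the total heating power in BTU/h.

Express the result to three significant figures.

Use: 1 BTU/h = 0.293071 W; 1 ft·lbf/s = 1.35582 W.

1810 W (already W)
0.339 kW × 1000 → 339 W
160 ft·lbf/s × 1.35582 → 216.931 W
Combined: 1810 + 339 + 216.931 = 2365.93 W
In BTU/h: 2365.93 / 0.293071 = 8072.89 BTU/h

8070 BTU/h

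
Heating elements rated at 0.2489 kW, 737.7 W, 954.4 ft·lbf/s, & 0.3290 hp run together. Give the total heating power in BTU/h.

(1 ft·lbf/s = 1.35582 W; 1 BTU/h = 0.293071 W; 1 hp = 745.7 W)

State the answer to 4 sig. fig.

0.2489 kW × 1000 → 248.9 W
737.7 W (already W)
954.4 ft·lbf/s × 1.35582 → 1293.99 W
0.3290 hp × 745.7 → 245.335 W
Sum: 248.9 + 737.7 + 1293.99 + 245.335 = 2525.93 W
In BTU/h: 2525.93 / 0.293071 = 8618.83 BTU/h

8619 BTU/h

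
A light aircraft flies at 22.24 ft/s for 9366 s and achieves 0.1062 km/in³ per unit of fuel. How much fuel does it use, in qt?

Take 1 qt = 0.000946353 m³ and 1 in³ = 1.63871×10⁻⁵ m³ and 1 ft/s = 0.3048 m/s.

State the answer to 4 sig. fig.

10.35 qt

22.24 ft/s → 6.77875 m/s
d = v × t = 6.77875 × 9366 = 63489.8 m
0.1062 km/in³ → 6.48071×10⁶ m/m³
V = d / (distance per unit fuel) = 63489.8 / 6.48071×10⁶ = 0.00979674 m³
In qt: 0.00979674 / 0.000946353 = 10.3521 qt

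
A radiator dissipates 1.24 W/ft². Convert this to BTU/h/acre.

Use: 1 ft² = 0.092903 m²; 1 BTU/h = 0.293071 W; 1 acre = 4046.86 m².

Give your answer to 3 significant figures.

1.24 W/ft² ÷ 0.092903 m²/ft² = 13.3473 W/m²
13.3473 W/m² ÷ 0.293071 W/BTU/h × 4046.86 m²/acre = 184306 BTU/h/acre

1.84×10⁵ BTU/h/acre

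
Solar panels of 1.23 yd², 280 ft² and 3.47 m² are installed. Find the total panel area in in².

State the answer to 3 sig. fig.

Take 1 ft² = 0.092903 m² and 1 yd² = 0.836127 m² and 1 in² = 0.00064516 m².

4.73×10⁴ in²

1.23 yd² × 0.836127 = 1.02844 m²
280 ft² × 0.092903 = 26.0128 m²
3.47 m² (already m²)
Sum: 1.02844 + 26.0128 + 3.47 = 30.5112 m²
In in²: 30.5112 / 0.00064516 = 47292.5 in²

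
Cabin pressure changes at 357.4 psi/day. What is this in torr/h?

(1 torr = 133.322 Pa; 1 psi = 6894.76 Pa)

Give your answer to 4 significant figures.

357.4 psi/day × 6894.76 Pa/psi ÷ 86400 s/day = 28.5207 Pa/s
28.5207 Pa/s ÷ 133.322 Pa/torr × 3600 s/h = 770.124 torr/h

770.1 torr/h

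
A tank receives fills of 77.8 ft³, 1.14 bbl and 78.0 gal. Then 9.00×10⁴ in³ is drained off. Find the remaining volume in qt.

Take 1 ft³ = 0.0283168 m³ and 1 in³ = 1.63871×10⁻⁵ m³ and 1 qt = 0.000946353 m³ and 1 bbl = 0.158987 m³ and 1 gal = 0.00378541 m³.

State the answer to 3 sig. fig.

77.8 ft³ × 0.0283168 = 2.20305 m³
1.14 bbl × 0.158987 = 0.181245 m³
78.0 gal × 0.00378541 = 0.295262 m³
9.00×10⁴ in³ × 1.63871×10⁻⁵ = 1.47484 m³
Result: 2.20305 + 0.181245 + 0.295262 − 1.47484 = 1.20472 m³
In qt: 1.20472 / 0.000946353 = 1273.01 qt

1270 qt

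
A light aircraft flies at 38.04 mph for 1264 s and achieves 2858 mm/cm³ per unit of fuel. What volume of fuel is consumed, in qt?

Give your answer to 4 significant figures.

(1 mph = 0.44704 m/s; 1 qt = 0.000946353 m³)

38.04 mph → 17.0054 m/s
d = v × t = 17.0054 × 1264 = 21494.8 m
2858 mm/cm³ → 2.858×10⁶ m/m³
V = d / (distance per unit fuel) = 21494.8 / 2.858×10⁶ = 0.00752092 m³
In qt: 0.00752092 / 0.000946353 = 7.94727 qt

7.947 qt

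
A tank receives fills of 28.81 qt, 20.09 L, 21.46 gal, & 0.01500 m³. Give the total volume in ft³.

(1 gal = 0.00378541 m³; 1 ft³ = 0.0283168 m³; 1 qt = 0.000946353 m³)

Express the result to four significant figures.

28.81 qt × 0.000946353 = 0.0272644 m³
20.09 L × 0.001 = 0.02009 m³
21.46 gal × 0.00378541 = 0.0812349 m³
0.01500 m³ (already m³)
Total: 0.0272644 + 0.02009 + 0.0812349 + 0.015 = 0.143589 m³
In ft³: 0.143589 / 0.0283168 = 5.07081 ft³

5.071 ft³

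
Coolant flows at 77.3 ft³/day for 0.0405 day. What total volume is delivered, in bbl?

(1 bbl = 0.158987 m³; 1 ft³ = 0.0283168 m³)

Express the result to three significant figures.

77.3 ft³/day → 2.53344×10⁻⁵ m³/s
0.0405 day → 3499.2 s
V = Q × t = 2.53344×10⁻⁵ × 3499.2 = 0.0886501 m³
In bbl: 0.0886501 / 0.158987 = 0.557593 bbl

0.558 bbl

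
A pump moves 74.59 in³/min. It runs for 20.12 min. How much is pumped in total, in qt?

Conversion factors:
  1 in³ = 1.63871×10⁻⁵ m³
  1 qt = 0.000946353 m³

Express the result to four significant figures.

74.59 in³/min → 2.03719×10⁻⁵ m³/s
20.12 min → 1207.2 s
V = Q × t = 2.03719×10⁻⁵ × 1207.2 = 0.024593 m³
In qt: 0.024593 / 0.000946353 = 25.9871 qt

25.99 qt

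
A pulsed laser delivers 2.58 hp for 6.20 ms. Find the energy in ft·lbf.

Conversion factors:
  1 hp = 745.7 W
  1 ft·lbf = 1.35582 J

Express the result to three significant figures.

8.80 ft·lbf

2.58 hp × 745.7 = 1923.91 W
6.20 ms × 0.001 = 0.0062 s
E = P × t = 1923.91 W × 0.0062 s = 11.9282 J
11.9282 J ÷ (1.35582 J/ft·lbf) = 8.79778 ft·lbf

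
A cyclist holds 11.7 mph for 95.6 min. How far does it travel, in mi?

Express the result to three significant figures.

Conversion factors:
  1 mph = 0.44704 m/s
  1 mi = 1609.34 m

18.6 mi

11.7 mph × 0.44704 → 5.23037 m/s
95.6 min × 60 → 5736 s
d = v × t = 5.23037 m/s × 5736 s = 30001.4 m
30001.4 m ÷ (1609.34 m/mi) = 18.6421 mi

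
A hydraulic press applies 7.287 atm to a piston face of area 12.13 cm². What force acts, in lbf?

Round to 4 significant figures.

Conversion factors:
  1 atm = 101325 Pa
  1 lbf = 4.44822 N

7.287 atm × 101325 → 738355 Pa
12.13 cm² × 0.0001 → 0.001213 m²
F = P × A = 738355 Pa × 0.001213 m² = 895.625 N
895.625 N ÷ (4.44822 N/lbf) = 201.345 lbf

201.3 lbf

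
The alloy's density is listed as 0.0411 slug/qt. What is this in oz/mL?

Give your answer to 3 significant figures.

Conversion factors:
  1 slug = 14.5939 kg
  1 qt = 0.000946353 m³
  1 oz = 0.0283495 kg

0.0411 slug/qt × 14.5939 kg/slug ÷ 0.000946353 m³/qt = 633.811 kg/m³
633.811 kg/m³ ÷ 0.0283495 kg/oz × 10⁻⁶ m³/mL = 0.022357 oz/mL

0.0224 oz/mL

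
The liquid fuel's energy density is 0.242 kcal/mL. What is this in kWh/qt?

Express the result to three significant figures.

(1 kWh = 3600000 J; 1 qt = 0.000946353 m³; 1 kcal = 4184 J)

0.242 kcal/mL × 4184 J/kcal ÷ 10⁻⁶ m³/mL = 1.01253×10⁹ J/m³
1.01253×10⁹ J/m³ ÷ 3600000 J/kWh × 0.000946353 m³/qt = 0.26617 kWh/qt

0.266 kWh/qt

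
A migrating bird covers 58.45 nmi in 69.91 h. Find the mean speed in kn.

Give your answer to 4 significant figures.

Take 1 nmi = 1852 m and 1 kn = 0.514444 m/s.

0.8361 kn

58.45 nmi × 1852 → 108249 m
69.91 h × 3600 → 251676 s
v = d / t = 108249 m / 251676 s = 0.430113 m/s
0.430113 m/s ÷ (0.514444 m/s/kn) = 0.836074 kn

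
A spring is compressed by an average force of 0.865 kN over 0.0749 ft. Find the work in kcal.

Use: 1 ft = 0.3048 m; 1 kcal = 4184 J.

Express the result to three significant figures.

0.865 kN × 1000 → 865 N
0.0749 ft × 0.3048 → 0.0228295 m
W = F × d = 865 N × 0.0228295 m = 19.7475 J
19.7475 J ÷ (4184 J/kcal) = 0.00471977 kcal

0.00472 kcal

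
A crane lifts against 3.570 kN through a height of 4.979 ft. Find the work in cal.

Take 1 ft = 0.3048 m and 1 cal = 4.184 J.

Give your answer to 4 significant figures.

3.570 kN × 1000 = 3570 N
4.979 ft × 0.3048 = 1.5176 m
W = F × d = 3570 N × 1.5176 m = 5417.83 J
5417.83 J ÷ (4.184 J/cal) = 1294.89 cal

1295 cal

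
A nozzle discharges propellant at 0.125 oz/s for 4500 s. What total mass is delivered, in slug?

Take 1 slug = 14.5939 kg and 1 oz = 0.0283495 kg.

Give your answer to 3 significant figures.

0.125 oz/s → 0.00354369 kg/s
m = ṁ × t = 0.00354369 × 4500 = 15.9466 kg
In slug: 15.9466 / 14.5939 = 1.09269 slug

1.09 slug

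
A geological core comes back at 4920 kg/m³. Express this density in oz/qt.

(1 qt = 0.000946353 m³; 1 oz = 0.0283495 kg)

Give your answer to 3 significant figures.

164 oz/qt

4920 kg/m³ is already 4920 kg/m³
4920 kg/m³ ÷ 0.0283495 kg/oz × 0.000946353 m³/qt = 164.238 oz/qt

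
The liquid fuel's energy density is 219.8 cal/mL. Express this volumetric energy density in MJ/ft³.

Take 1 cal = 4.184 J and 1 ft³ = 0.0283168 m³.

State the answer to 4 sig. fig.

219.8 cal/mL × 4.184 J/cal ÷ 10⁻⁶ m³/mL = 9.19643×10⁸ J/m³
9.19643×10⁸ J/m³ ÷ 1000000 J/MJ × 0.0283168 m³/ft³ = 26.0413 MJ/ft³

26.04 MJ/ft³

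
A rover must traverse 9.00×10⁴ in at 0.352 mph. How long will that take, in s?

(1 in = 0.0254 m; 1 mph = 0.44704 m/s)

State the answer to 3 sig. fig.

1.45×10⁴ s

9.00×10⁴ in × 0.0254 = 2286 m
0.352 mph × 0.44704 = 0.157358 m/s
t = d / v = 2286 m / 0.157358 m/s = 14527.4 s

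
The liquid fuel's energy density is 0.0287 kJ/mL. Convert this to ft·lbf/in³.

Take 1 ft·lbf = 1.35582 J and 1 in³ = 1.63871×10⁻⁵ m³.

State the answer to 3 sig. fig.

347 ft·lbf/in³

0.0287 kJ/mL × 1000 J/kJ ÷ 10⁻⁶ m³/mL = 2.87×10⁷ J/m³
2.87×10⁷ J/m³ ÷ 1.35582 J/ft·lbf × 1.63871×10⁻⁵ m³/in³ = 346.882 ft·lbf/in³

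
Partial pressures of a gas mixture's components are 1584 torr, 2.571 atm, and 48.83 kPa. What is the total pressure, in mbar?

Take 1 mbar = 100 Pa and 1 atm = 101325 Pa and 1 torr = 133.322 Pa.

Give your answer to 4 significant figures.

1584 torr × 133.322 → 211182 Pa
2.571 atm × 101325 → 260507 Pa
48.83 kPa × 1000 → 48830 Pa
Combined: 211182 + 260507 + 48830 = 520519 Pa
In mbar: 520519 / 100 = 5205.19 mbar

5205 mbar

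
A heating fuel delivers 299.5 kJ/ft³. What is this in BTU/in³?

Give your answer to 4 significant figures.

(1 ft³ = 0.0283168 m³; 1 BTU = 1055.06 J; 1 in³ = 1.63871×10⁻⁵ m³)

299.5 kJ/ft³ × 1000 J/kJ ÷ 0.0283168 m³/ft³ = 1.05768×10⁷ J/m³
1.05768×10⁷ J/m³ ÷ 1055.06 J/BTU × 1.63871×10⁻⁵ m³/in³ = 0.164278 BTU/in³

0.1643 BTU/in³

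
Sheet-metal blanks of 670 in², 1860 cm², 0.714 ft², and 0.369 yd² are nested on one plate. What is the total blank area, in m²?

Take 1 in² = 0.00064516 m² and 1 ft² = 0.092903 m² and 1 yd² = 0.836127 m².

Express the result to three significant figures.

670 in² × 0.00064516 = 0.432257 m²
1860 cm² × 0.0001 = 0.186 m²
0.714 ft² × 0.092903 = 0.0663327 m²
0.369 yd² × 0.836127 = 0.308531 m²
Sum: 0.432257 + 0.186 + 0.0663327 + 0.308531 = 0.993121 m²

0.993 m²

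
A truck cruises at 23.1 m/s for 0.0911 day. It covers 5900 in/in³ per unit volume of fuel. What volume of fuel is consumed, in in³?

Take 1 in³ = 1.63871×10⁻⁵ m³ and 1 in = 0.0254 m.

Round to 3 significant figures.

1210 in³

0.0911 day → 7871.04 s
d = v × t = 23.1 × 7871.04 = 181821 m
5900 in/in³ → 9.145×10⁶ m/m³
V = d / (distance per unit fuel) = 181821 / 9.145×10⁶ = 0.019882 m³
In in³: 0.019882 / 1.63871×10⁻⁵ = 1213.27 in³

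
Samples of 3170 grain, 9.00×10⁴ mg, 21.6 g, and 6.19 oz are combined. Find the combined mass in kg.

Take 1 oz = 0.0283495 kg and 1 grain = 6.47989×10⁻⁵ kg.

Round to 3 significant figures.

3170 grain × 6.47989×10⁻⁵ = 0.205413 kg
9.00×10⁴ mg × 10⁻⁶ = 0.09 kg
21.6 g × 0.001 = 0.0216 kg
6.19 oz × 0.0283495 = 0.175483 kg
Total: 0.205413 + 0.09 + 0.0216 + 0.175483 = 0.492496 kg

0.492 kg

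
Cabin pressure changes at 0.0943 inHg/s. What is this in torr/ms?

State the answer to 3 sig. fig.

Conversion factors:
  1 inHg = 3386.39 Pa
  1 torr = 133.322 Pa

0.0943 inHg/s × 3386.39 Pa/inHg = 319.337 Pa/s
319.337 Pa/s ÷ 133.322 Pa/torr × 0.001 s/ms = 0.00239523 torr/ms

0.00240 torr/ms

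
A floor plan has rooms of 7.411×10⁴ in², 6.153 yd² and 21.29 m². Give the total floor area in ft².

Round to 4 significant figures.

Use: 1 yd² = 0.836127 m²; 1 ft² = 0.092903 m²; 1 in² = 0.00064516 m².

799.2 ft²

7.411×10⁴ in² × 0.00064516 = 47.8128 m²
6.153 yd² × 0.836127 = 5.14469 m²
21.29 m² (already m²)
Sum: 47.8128 + 5.14469 + 21.29 = 74.2475 m²
In ft²: 74.2475 / 0.092903 = 799.194 ft²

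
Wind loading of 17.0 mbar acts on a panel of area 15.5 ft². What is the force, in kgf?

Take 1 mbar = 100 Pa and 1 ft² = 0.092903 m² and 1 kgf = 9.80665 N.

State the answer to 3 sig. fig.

250 kgf

17.0 mbar × 100 = 1700 Pa
15.5 ft² × 0.092903 = 1.44 m²
F = P × A = 1700 Pa × 1.44 m² = 2448 N
2448 N ÷ (9.80665 N/kgf) = 249.627 kgf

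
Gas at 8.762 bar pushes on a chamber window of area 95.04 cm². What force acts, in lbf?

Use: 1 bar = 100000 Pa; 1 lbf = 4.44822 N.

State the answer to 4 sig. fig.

1872 lbf

8.762 bar × 100000 = 876200 Pa
95.04 cm² × 0.0001 = 0.009504 m²
F = P × A = 876200 Pa × 0.009504 m² = 8327.4 N
8327.4 N ÷ (4.44822 N/lbf) = 1872.07 lbf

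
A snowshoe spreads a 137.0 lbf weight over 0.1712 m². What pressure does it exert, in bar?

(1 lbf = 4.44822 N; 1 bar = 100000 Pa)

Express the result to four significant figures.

0.03560 bar

137.0 lbf × 4.44822 → 609.406 N
P = F / A = 609.406 N / 0.1712 m² = 3559.61 Pa
3559.61 Pa ÷ (100000 Pa/bar) = 0.0355961 bar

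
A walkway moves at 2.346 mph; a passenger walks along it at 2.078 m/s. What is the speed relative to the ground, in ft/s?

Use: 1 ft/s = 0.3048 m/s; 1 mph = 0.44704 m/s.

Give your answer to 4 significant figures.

10.26 ft/s

2.346 mph × 0.44704 = 1.04876 m/s
2.078 m/s (already m/s)
Total: 1.04876 + 2.078 = 3.12676 m/s
In ft/s: 3.12676 / 0.3048 = 10.2584 ft/s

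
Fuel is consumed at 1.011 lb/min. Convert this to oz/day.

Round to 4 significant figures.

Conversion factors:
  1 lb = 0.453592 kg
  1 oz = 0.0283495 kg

2.329×10⁴ oz/day

1.011 lb/min × 0.453592 kg/lb ÷ 60 s/min = 0.00764303 kg/s
0.00764303 kg/s ÷ 0.0283495 kg/oz × 86400 s/day = 23293.5 oz/day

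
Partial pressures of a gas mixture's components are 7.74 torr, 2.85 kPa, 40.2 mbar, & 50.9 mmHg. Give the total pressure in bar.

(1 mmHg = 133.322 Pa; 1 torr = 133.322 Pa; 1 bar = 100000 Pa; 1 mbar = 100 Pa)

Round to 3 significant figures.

0.147 bar

7.74 torr × 133.322 → 1031.91 Pa
2.85 kPa × 1000 → 2850 Pa
40.2 mbar × 100 → 4020 Pa
50.9 mmHg × 133.322 → 6786.09 Pa
Total: 1031.91 + 2850 + 4020 + 6786.09 = 14688 Pa
In bar: 14688 / 100000 = 0.14688 bar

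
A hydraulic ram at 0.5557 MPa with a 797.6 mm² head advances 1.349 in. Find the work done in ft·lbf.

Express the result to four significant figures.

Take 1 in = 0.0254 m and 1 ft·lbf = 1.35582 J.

0.5557 MPa → 555700 Pa
797.6 mm² → 7.976×10⁻⁴ m²
F = P × A = 555700 × 7.976×10⁻⁴ = 443.226 N
1.349 in → 0.0342646 m
W = F × d = 443.226 × 0.0342646 = 15.187 J
In ft·lbf: 15.187 / 1.35582 = 11.2013 ft·lbf

11.20 ft·lbf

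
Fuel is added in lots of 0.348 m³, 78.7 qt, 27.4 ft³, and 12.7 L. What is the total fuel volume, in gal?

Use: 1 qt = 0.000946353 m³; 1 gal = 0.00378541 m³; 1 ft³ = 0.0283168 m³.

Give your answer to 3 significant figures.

0.348 m³ (already m³)
78.7 qt × 0.000946353 = 0.074478 m³
27.4 ft³ × 0.0283168 = 0.77588 m³
12.7 L × 0.001 = 0.0127 m³
Combined: 0.348 + 0.074478 + 0.77588 + 0.0127 = 1.21106 m³
In gal: 1.21106 / 0.00378541 = 319.928 gal

320 gal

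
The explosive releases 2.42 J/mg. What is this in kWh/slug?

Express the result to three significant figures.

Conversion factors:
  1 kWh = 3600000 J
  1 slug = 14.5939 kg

9.81 kWh/slug

2.42 J/mg ÷ 10⁻⁶ kg/mg = 2.42×10⁶ J/kg
2.42×10⁶ J/kg ÷ 3600000 J/kWh × 14.5939 kg/slug = 9.81034 kWh/slug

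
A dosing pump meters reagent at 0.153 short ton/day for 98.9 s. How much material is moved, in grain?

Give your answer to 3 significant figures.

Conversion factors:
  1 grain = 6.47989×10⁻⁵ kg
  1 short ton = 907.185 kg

0.153 short ton/day → 0.00160647 kg/s
m = ṁ × t = 0.00160647 × 98.9 = 0.15888 kg
In grain: 0.15888 / 6.47989×10⁻⁵ = 2451.89 grain

2450 grain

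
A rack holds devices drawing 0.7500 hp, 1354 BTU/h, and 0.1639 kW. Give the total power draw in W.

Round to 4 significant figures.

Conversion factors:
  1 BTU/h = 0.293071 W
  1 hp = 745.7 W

1120 W

0.7500 hp × 745.7 = 559.275 W
1354 BTU/h × 0.293071 = 396.818 W
0.1639 kW × 1000 = 163.9 W
Total: 559.275 + 396.818 + 163.9 = 1119.99 W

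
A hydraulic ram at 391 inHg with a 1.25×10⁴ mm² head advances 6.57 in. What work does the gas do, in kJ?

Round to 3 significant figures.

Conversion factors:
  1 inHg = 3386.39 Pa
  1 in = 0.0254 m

391 inHg → 1.32408×10⁶ Pa
1.25×10⁴ mm² → 0.0125 m²
F = P × A = 1.32408×10⁶ × 0.0125 = 16551 N
6.57 in → 0.166878 m
W = F × d = 16551 × 0.166878 = 2762 J
In kJ: 2762 / 1000 = 2.762 kJ

2.76 kJ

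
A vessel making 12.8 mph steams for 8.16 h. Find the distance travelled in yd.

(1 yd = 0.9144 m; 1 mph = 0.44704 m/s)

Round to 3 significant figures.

12.8 mph × 0.44704 = 5.72211 m/s
8.16 h × 3600 = 29376 s
d = v × t = 5.72211 m/s × 29376 s = 168093 m
168093 m ÷ (0.9144 m/yd) = 183829 yd

1.84×10⁵ yd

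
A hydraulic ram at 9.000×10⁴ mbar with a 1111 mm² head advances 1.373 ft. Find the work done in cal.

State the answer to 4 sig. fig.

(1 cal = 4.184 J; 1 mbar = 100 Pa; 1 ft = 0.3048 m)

9.000×10⁴ mbar → 9×10⁶ Pa
1111 mm² → 0.001111 m²
F = P × A = 9×10⁶ × 0.001111 = 9999 N
1.373 ft → 0.41849 m
W = F × d = 9999 × 0.41849 = 4184.48 J
In cal: 4184.48 / 4.184 = 1000.11 cal

1000 cal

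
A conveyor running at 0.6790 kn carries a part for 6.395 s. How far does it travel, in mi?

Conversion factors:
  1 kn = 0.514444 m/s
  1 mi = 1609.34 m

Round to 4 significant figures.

0.001388 mi

0.6790 kn × 0.514444 → 0.349307 m/s
d = v × t = 0.349307 m/s × 6.395 s = 2.23382 m
2.23382 m ÷ (1609.34 m/mi) = 0.00138803 mi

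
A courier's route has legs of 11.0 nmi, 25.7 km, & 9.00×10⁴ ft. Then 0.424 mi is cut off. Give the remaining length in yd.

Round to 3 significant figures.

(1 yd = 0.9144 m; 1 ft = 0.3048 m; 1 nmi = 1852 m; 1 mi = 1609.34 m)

11.0 nmi × 1852 → 20372 m
25.7 km × 1000 → 25700 m
9.00×10⁴ ft × 0.3048 → 27432 m
0.424 mi × 1609.34 → 682.36 m
Sum: 20372 + 25700 + 27432 − 682.36 = 72821.6 m
In yd: 72821.6 / 0.9144 = 79638.7 yd

7.96×10⁴ yd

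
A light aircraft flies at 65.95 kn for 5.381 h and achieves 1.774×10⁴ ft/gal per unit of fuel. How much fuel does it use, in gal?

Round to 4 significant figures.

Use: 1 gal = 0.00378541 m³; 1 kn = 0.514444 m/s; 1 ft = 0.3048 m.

65.95 kn → 33.9276 m/s
5.381 h → 19371.6 s
d = v × t = 33.9276 × 19371.6 = 657232 m
1.774×10⁴ ft/gal → 1.42842×10⁶ m/m³
V = d / (distance per unit fuel) = 657232 / 1.42842×10⁶ = 0.460111 m³
In gal: 0.460111 / 0.00378541 = 121.549 gal

121.5 gal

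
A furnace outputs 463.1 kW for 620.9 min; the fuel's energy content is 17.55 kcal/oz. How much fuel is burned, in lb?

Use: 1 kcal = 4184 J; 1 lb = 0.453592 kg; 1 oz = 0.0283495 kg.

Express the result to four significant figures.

1.468×10⁴ lb

463.1 kW → 463100 W
620.9 min → 37254 s
E = P × t = 463100 × 37254 = 1.72523×10¹⁰ J
17.55 kcal/oz → 2.59014×10⁶ J/kg
m = E / e_s = 1.72523×10¹⁰ / 2.59014×10⁶ = 6660.76 kg
In lb: 6660.76 / 0.453592 = 14684.5 lb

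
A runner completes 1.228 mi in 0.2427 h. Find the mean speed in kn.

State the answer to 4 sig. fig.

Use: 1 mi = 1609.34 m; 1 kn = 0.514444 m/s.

1.228 mi × 1609.34 = 1976.27 m
0.2427 h × 3600 = 873.72 s
v = d / t = 1976.27 m / 873.72 s = 2.2619 m/s
2.2619 m/s ÷ (0.514444 m/s/kn) = 4.39679 kn

4.397 kn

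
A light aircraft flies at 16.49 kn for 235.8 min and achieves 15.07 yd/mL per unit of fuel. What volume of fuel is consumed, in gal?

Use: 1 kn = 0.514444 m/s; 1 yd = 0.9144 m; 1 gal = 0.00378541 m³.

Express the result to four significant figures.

16.49 kn → 8.48318 m/s
235.8 min → 14148 s
d = v × t = 8.48318 × 14148 = 120020 m
15.07 yd/mL → 1.378×10⁷ m/m³
V = d / (distance per unit fuel) = 120020 / 1.378×10⁷ = 0.00870972 m³
In gal: 0.00870972 / 0.00378541 = 2.30087 gal

2.301 gal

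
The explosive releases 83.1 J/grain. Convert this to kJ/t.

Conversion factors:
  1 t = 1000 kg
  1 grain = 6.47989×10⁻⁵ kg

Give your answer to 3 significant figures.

1.28×10⁶ kJ/t

83.1 J/grain ÷ 6.47989×10⁻⁵ kg/grain = 1.28243×10⁶ J/kg
1.28243×10⁶ J/kg ÷ 1000 J/kJ × 1000 kg/t = 1.28243×10⁶ kJ/t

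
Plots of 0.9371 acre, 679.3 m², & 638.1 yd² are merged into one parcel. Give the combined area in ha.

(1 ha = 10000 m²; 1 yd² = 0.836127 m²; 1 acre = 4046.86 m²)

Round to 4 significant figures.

0.5005 ha

0.9371 acre × 4046.86 → 3792.31 m²
679.3 m² (already m²)
638.1 yd² × 0.836127 → 533.533 m²
Total: 3792.31 + 679.3 + 533.533 = 5005.14 m²
In ha: 5005.14 / 10000 = 0.500514 ha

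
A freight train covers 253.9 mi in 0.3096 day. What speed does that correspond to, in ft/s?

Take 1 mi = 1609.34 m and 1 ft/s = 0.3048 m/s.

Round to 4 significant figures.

253.9 mi × 1609.34 = 408611 m
0.3096 day × 86400 = 26749.4 s
v = d / t = 408611 m / 26749.4 s = 15.2755 m/s
15.2755 m/s ÷ (0.3048 m/s/ft/s) = 50.1165 ft/s

50.12 ft/s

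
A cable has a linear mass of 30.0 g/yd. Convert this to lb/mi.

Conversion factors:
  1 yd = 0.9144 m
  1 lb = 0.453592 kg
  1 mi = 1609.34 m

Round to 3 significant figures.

30.0 g/yd × 0.001 kg/g ÷ 0.9144 m/yd = 0.0328084 kg/m
0.0328084 kg/m ÷ 0.453592 kg/lb × 1609.34 m/mi = 116.404 lb/mi

116 lb/mi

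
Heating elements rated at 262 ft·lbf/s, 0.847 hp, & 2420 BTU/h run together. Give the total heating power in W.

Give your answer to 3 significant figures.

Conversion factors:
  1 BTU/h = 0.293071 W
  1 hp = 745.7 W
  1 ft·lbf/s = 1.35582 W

1700 W

262 ft·lbf/s × 1.35582 → 355.225 W
0.847 hp × 745.7 → 631.608 W
2420 BTU/h × 0.293071 → 709.232 W
Total: 355.225 + 631.608 + 709.232 = 1696.06 W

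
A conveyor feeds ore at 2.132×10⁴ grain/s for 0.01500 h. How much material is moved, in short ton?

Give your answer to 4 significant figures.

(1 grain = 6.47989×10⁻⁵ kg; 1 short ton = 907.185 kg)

2.132×10⁴ grain/s → 1.38151 kg/s
0.01500 h → 54 s
m = ṁ × t = 1.38151 × 54 = 74.6015 kg
In short ton: 74.6015 / 907.185 = 0.0822341 short ton

0.08223 short ton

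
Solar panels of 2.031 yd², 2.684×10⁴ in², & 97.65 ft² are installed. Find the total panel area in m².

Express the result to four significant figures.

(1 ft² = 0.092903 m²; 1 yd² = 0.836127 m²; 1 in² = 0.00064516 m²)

2.031 yd² × 0.836127 = 1.69817 m²
2.684×10⁴ in² × 0.00064516 = 17.3161 m²
97.65 ft² × 0.092903 = 9.07198 m²
Sum: 1.69817 + 17.3161 + 9.07198 = 28.0862 m²

28.09 m²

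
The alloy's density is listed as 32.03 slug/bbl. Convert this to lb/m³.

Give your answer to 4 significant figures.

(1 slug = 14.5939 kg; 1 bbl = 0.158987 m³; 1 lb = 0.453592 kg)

6482 lb/m³

32.03 slug/bbl × 14.5939 kg/slug ÷ 0.158987 m³/bbl = 2940.13 kg/m³
2940.13 kg/m³ ÷ 0.453592 kg/lb = 6481.88 lb/m³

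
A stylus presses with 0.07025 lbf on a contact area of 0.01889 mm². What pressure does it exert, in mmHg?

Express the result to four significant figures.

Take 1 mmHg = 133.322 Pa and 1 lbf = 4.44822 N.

0.07025 lbf × 4.44822 = 0.312487 N
0.01889 mm² × 10⁻⁶ = 1.889×10⁻⁸ m²
P = F / A = 0.312487 N / 1.889×10⁻⁸ m² = 1.65425×10⁷ Pa
1.65425×10⁷ Pa ÷ (133.322 Pa/mmHg) = 124079 mmHg

1.241×10⁵ mmHg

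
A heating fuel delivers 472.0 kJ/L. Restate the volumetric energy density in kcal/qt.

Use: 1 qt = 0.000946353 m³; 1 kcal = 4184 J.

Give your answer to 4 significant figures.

106.8 kcal/qt

472.0 kJ/L × 1000 J/kJ ÷ 0.001 m³/L = 4.72×10⁸ J/m³
4.72×10⁸ J/m³ ÷ 4184 J/kcal × 0.000946353 m³/qt = 106.759 kcal/qt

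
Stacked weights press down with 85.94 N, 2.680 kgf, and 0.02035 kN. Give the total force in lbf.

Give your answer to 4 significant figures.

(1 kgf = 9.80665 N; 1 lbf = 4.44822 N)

29.80 lbf

85.94 N (already N)
2.680 kgf × 9.80665 → 26.2818 N
0.02035 kN × 1000 → 20.35 N
Total: 85.94 + 26.2818 + 20.35 = 132.572 N
In lbf: 132.572 / 4.44822 = 29.8034 lbf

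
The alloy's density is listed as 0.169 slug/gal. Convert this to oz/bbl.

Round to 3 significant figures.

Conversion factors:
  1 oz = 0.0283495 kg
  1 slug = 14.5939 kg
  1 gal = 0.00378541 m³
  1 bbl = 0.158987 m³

3650 oz/bbl

0.169 slug/gal × 14.5939 kg/slug ÷ 0.00378541 m³/gal = 651.546 kg/m³
651.546 kg/m³ ÷ 0.0283495 kg/oz × 0.158987 m³/bbl = 3653.94 oz/bbl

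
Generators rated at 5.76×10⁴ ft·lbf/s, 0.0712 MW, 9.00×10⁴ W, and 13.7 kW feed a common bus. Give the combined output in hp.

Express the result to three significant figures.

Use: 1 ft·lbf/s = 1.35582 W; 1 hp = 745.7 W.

339 hp

5.76×10⁴ ft·lbf/s × 1.35582 → 78095.2 W
0.0712 MW × 1000000 → 71200 W
9.00×10⁴ W (already W)
13.7 kW × 1000 → 13700 W
Sum: 78095.2 + 71200 + 90000 + 13700 = 252995 W
In hp: 252995 / 745.7 = 339.272 hp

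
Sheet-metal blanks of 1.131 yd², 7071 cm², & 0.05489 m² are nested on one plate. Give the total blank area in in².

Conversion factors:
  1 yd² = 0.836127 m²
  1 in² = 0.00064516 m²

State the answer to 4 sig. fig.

2647 in²

1.131 yd² × 0.836127 → 0.94566 m²
7071 cm² × 0.0001 → 0.7071 m²
0.05489 m² (already m²)
Total: 0.94566 + 0.7071 + 0.05489 = 1.70765 m²
In in²: 1.70765 / 0.00064516 = 2646.86 in²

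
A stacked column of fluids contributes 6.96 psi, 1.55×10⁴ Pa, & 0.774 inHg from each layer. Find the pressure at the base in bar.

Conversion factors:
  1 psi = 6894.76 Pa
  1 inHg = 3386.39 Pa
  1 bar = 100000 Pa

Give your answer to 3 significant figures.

6.96 psi × 6894.76 = 47987.5 Pa
1.55×10⁴ Pa (already Pa)
0.774 inHg × 3386.39 = 2621.07 Pa
Total: 47987.5 + 15500 + 2621.07 = 66108.6 Pa
In bar: 66108.6 / 100000 = 0.661086 bar

0.661 bar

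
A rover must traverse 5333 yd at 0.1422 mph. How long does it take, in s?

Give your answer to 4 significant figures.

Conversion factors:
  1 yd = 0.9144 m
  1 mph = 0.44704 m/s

5333 yd × 0.9144 → 4876.5 m
0.1422 mph × 0.44704 → 0.0635691 m/s
t = d / v = 4876.5 m / 0.0635691 m/s = 76711.8 s

7.671×10⁴ s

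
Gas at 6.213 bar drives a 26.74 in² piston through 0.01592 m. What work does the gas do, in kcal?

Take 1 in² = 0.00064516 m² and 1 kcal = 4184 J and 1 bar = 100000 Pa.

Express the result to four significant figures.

0.04078 kcal

6.213 bar → 621300 Pa
26.74 in² → 0.0172516 m²
F = P × A = 621300 × 0.0172516 = 10718.4 N
W = F × d = 10718.4 × 0.01592 = 170.637 J
In kcal: 170.637 / 4184 = 0.0407832 kcal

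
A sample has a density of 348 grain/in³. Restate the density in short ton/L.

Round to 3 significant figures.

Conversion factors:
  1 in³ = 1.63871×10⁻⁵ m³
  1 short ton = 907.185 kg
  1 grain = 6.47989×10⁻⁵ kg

348 grain/in³ × 6.47989×10⁻⁵ kg/grain ÷ 1.63871×10⁻⁵ m³/in³ = 1376.08 kg/m³
1376.08 kg/m³ ÷ 907.185 kg/short ton × 0.001 m³/L = 0.00151687 short ton/L

0.00152 short ton/L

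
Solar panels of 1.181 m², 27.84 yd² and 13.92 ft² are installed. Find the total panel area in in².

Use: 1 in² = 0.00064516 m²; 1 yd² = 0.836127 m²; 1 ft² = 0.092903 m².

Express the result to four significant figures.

1.181 m² (already m²)
27.84 yd² × 0.836127 = 23.2778 m²
13.92 ft² × 0.092903 = 1.29321 m²
Sum: 1.181 + 23.2778 + 1.29321 = 25.752 m²
In in²: 25.752 / 0.00064516 = 39915.7 in²

3.992×10⁴ in²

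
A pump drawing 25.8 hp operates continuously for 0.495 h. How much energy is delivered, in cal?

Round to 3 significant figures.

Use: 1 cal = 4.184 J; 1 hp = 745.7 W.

8.19×10⁶ cal

25.8 hp × 745.7 → 19239.1 W
0.495 h × 3600 → 1782 s
E = P × t = 19239.1 W × 1782 s = 3.42841×10⁷ J
3.42841×10⁷ J ÷ (4.184 J/cal) = 8.1941×10⁶ cal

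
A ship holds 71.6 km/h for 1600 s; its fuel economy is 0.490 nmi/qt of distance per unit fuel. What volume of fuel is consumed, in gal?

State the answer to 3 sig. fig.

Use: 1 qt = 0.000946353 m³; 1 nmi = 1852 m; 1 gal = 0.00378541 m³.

71.6 km/h → 19.8889 m/s
d = v × t = 19.8889 × 1600 = 31822.2 m
0.490 nmi/qt → 958923 m/m³
V = d / (distance per unit fuel) = 31822.2 / 958923 = 0.0331854 m³
In gal: 0.0331854 / 0.00378541 = 8.76666 gal

8.77 gal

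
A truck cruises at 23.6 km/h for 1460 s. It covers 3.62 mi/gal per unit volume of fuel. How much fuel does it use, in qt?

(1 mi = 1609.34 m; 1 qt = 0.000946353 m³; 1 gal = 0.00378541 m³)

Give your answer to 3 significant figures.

6.57 qt

23.6 km/h → 6.55556 m/s
d = v × t = 6.55556 × 1460 = 9571.12 m
3.62 mi/gal → 1.53902×10⁶ m/m³
V = d / (distance per unit fuel) = 9571.12 / 1.53902×10⁶ = 0.00621897 m³
In qt: 0.00621897 / 0.000946353 = 6.57151 qt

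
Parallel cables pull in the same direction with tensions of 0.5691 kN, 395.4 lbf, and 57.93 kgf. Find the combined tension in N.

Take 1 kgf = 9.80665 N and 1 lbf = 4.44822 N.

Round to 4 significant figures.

2896 N

0.5691 kN × 1000 → 569.1 N
395.4 lbf × 4.44822 → 1758.83 N
57.93 kgf × 9.80665 → 568.099 N
Sum: 569.1 + 1758.83 + 568.099 = 2896.03 N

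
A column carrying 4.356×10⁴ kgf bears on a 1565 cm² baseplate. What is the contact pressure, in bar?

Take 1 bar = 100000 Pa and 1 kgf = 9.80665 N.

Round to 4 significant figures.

4.356×10⁴ kgf × 9.80665 = 427178 N
1565 cm² × 0.0001 = 0.1565 m²
P = F / A = 427178 N / 0.1565 m² = 2.72957×10⁶ Pa
2.72957×10⁶ Pa ÷ (100000 Pa/bar) = 27.2957 bar

27.30 bar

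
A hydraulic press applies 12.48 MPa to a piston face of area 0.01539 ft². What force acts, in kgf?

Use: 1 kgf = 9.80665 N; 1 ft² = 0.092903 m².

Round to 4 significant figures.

12.48 MPa × 1000000 → 1.248×10⁷ Pa
0.01539 ft² × 0.092903 → 0.00142978 m²
F = P × A = 1.248×10⁷ Pa × 0.00142978 m² = 17843.7 N
17843.7 N ÷ (9.80665 N/kgf) = 1819.55 kgf

1820 kgf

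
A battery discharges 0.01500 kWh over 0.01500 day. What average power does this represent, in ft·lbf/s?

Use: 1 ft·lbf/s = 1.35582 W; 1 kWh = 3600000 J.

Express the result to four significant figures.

30.73 ft·lbf/s

0.01500 kWh × 3600000 = 54000 J
0.01500 day × 86400 = 1296 s
P = E / t = 54000 J / 1296 s = 41.6667 W
41.6667 W ÷ (1.35582 W/ft·lbf/s) = 30.7317 ft·lbf/s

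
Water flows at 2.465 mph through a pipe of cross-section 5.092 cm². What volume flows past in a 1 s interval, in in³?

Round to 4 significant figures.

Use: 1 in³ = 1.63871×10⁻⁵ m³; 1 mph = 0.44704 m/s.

34.24 in³

2.465 mph × 0.44704 = 1.10195 m/s
5.092 cm² × 0.0001 = 5.092×10⁻⁴ m²
V = v × A × t = 1.10195 m/s × 5.092×10⁻⁴ m² × 1 s = 5.61113×10⁻⁴ m³
5.61113×10⁻⁴ m³ ÷ (1.63871×10⁻⁵ m³/in³) = 34.2411 in³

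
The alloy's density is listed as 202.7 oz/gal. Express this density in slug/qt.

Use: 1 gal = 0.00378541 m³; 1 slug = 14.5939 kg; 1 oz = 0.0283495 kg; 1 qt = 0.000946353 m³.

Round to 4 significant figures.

0.09844 slug/qt

202.7 oz/gal × 0.0283495 kg/oz ÷ 0.00378541 m³/gal = 1518.05 kg/m³
1518.05 kg/m³ ÷ 14.5939 kg/slug × 0.000946353 m³/qt = 0.0984392 slug/qt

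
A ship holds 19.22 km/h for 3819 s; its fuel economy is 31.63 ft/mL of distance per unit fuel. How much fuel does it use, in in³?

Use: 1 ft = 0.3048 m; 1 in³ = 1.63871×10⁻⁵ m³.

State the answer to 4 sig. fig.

19.22 km/h → 5.33889 m/s
d = v × t = 5.33889 × 3819 = 20389.2 m
31.63 ft/mL → 9.64082×10⁶ m/m³
V = d / (distance per unit fuel) = 20389.2 / 9.64082×10⁶ = 0.00211488 m³
In in³: 0.00211488 / 1.63871×10⁻⁵ = 129.058 in³

129.1 in³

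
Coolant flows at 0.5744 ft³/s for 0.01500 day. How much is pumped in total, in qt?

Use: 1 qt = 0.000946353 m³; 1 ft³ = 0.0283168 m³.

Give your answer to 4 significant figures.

2.227×10⁴ qt

0.5744 ft³/s → 0.0162652 m³/s
0.01500 day → 1296 s
V = Q × t = 0.0162652 × 1296 = 21.0797 m³
In qt: 21.0797 / 0.000946353 = 22274.7 qt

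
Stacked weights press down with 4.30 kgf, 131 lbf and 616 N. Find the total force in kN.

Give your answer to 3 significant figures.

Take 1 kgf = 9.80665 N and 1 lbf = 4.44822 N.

4.30 kgf × 9.80665 = 42.1686 N
131 lbf × 4.44822 = 582.717 N
616 N (already N)
Sum: 42.1686 + 582.717 + 616 = 1240.89 N
In kN: 1240.89 / 1000 = 1.24089 kN

1.24 kN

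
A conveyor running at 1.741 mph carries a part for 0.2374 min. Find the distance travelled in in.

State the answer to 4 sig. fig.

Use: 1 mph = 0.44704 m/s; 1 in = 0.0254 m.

436.5 in

1.741 mph × 0.44704 → 0.778297 m/s
0.2374 min × 60 → 14.244 s
d = v × t = 0.778297 m/s × 14.244 s = 11.0861 m
11.0861 m ÷ (0.0254 m/in) = 436.461 in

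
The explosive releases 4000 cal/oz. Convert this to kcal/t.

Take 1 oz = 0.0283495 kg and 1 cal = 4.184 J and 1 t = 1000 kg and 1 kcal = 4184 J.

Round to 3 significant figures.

4000 cal/oz × 4.184 J/cal ÷ 0.0283495 kg/oz = 590346 J/kg
590346 J/kg ÷ 4184 J/kcal × 1000 kg/t = 141096 kcal/t

1.41×10⁵ kcal/t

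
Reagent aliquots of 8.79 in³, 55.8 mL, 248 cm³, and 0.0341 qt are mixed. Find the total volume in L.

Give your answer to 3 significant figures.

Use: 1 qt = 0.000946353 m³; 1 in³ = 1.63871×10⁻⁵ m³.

8.79 in³ × 1.63871×10⁻⁵ → 1.44043×10⁻⁴ m³
55.8 mL × 10⁻⁶ → 5.58×10⁻⁵ m³
248 cm³ × 10⁻⁶ → 2.48×10⁻⁴ m³
0.0341 qt × 0.000946353 → 3.22706×10⁻⁵ m³
Combined: 1.44043×10⁻⁴ + 5.58×10⁻⁵ + 2.48×10⁻⁴ + 3.22706×10⁻⁵ = 4.80114×10⁻⁴ m³
In L: 4.80114×10⁻⁴ / 0.001 = 0.480114 L

0.480 L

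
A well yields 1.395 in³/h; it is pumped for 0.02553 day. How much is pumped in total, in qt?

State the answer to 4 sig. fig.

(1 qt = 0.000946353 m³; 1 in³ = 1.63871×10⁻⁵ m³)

1.395 in³/h → 6.35×10⁻⁹ m³/s
0.02553 day → 2205.79 s
V = Q × t = 6.35×10⁻⁹ × 2205.79 = 1.40068×10⁻⁵ m³
In qt: 1.40068×10⁻⁵ / 0.000946353 = 0.0148008 qt

0.01480 qt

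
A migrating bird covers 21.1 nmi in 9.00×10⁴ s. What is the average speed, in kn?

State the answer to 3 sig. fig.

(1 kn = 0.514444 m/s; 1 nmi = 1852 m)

21.1 nmi × 1852 = 39077.2 m
v = d / t = 39077.2 m / 90000 s = 0.434191 m/s
0.434191 m/s ÷ (0.514444 m/s/kn) = 0.844001 kn

0.844 kn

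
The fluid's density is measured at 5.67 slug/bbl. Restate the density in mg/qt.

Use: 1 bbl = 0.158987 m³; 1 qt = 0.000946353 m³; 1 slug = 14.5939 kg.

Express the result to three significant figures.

4.93×10⁵ mg/qt

5.67 slug/bbl × 14.5939 kg/slug ÷ 0.158987 m³/bbl = 520.467 kg/m³
520.467 kg/m³ ÷ 10⁻⁶ kg/mg × 0.000946353 m³/qt = 492546 mg/qt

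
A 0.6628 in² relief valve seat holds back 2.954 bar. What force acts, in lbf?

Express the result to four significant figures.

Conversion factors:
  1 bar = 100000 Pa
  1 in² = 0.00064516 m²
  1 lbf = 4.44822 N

28.40 lbf

2.954 bar × 100000 = 295400 Pa
0.6628 in² × 0.00064516 = 4.27612×10⁻⁴ m²
F = P × A = 295400 Pa × 4.27612×10⁻⁴ m² = 126.317 N
126.317 N ÷ (4.44822 N/lbf) = 28.3972 lbf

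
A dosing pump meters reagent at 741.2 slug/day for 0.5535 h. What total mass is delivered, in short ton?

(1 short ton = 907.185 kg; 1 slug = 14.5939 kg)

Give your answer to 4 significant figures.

0.2750 short ton

741.2 slug/day → 0.125197 kg/s
0.5535 h → 1992.6 s
m = ṁ × t = 0.125197 × 1992.6 = 249.468 kg
In short ton: 249.468 / 907.185 = 0.274991 short ton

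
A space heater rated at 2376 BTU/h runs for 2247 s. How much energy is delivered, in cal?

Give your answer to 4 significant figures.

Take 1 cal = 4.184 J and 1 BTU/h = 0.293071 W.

2376 BTU/h × 0.293071 = 696.337 W
E = P × t = 696.337 W × 2247 s = 1.56467×10⁶ J
1.56467×10⁶ J ÷ (4.184 J/cal) = 373965 cal

3.740×10⁵ cal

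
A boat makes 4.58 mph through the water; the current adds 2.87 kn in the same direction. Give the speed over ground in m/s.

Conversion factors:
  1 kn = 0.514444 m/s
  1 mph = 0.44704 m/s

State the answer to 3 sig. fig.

4.58 mph × 0.44704 → 2.04744 m/s
2.87 kn × 0.514444 → 1.47645 m/s
Sum: 2.04744 + 1.47645 = 3.52389 m/s

3.52 m/s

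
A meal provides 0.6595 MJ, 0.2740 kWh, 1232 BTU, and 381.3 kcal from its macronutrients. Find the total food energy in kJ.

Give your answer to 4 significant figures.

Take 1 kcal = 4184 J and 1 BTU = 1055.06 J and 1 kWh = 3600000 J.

4541 kJ

0.6595 MJ × 1000000 → 659500 J
0.2740 kWh × 3600000 → 986400 J
1232 BTU × 1055.06 → 1.29983×10⁶ J
381.3 kcal × 4184 → 1.59536×10⁶ J
Total: 659500 + 986400 + 1.29983×10⁶ + 1.59536×10⁶ = 4.54109×10⁶ J
In kJ: 4.54109×10⁶ / 1000 = 4541.09 kJ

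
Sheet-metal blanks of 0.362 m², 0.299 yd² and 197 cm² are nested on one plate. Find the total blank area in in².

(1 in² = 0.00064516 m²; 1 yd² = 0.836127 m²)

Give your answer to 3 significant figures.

979 in²

0.362 m² (already m²)
0.299 yd² × 0.836127 → 0.250002 m²
197 cm² × 0.0001 → 0.0197 m²
Combined: 0.362 + 0.250002 + 0.0197 = 0.631702 m²
In in²: 0.631702 / 0.00064516 = 979.14 in²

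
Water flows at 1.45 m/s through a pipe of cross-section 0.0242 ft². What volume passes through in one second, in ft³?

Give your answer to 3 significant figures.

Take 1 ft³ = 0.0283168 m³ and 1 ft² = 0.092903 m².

0.0242 ft² × 0.092903 = 0.00224825 m²
V = v × A × t = 1.45 m/s × 0.00224825 m² × 1 s = 0.00325996 m³
0.00325996 m³ ÷ (0.0283168 m³/ft³) = 0.115125 ft³

0.115 ft³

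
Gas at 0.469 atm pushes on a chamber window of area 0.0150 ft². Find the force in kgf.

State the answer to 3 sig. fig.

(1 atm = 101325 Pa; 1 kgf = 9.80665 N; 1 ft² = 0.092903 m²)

0.469 atm × 101325 → 47521.4 Pa
0.0150 ft² × 0.092903 → 0.00139354 m²
F = P × A = 47521.4 Pa × 0.00139354 m² = 66.223 N
66.223 N ÷ (9.80665 N/kgf) = 6.75287 kgf

6.75 kgf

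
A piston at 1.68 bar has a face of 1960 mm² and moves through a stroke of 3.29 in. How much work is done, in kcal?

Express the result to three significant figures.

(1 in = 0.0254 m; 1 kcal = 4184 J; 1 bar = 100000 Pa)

1.68 bar → 168000 Pa
1960 mm² → 0.00196 m²
F = P × A = 168000 × 0.00196 = 329.28 N
3.29 in → 0.083566 m
W = F × d = 329.28 × 0.083566 = 27.5166 J
In kcal: 27.5166 / 4184 = 0.00657663 kcal

0.00658 kcal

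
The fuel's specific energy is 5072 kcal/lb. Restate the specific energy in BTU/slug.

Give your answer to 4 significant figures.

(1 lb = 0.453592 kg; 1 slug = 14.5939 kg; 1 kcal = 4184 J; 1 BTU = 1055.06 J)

6.471×10⁵ BTU/slug

5072 kcal/lb × 4184 J/kcal ÷ 0.453592 kg/lb = 4.67849×10⁷ J/kg
4.67849×10⁷ J/kg ÷ 1055.06 J/BTU × 14.5939 kg/slug = 647142 BTU/slug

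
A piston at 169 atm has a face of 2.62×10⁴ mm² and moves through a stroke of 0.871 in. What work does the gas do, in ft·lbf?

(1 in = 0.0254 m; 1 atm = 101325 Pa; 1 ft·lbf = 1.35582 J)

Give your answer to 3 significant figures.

7320 ft·lbf

169 atm → 1.71239×10⁷ Pa
2.62×10⁴ mm² → 0.0262 m²
F = P × A = 1.71239×10⁷ × 0.0262 = 448646 N
0.871 in → 0.0221234 m
W = F × d = 448646 × 0.0221234 = 9925.57 J
In ft·lbf: 9925.57 / 1.35582 = 7320.71 ft·lbf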